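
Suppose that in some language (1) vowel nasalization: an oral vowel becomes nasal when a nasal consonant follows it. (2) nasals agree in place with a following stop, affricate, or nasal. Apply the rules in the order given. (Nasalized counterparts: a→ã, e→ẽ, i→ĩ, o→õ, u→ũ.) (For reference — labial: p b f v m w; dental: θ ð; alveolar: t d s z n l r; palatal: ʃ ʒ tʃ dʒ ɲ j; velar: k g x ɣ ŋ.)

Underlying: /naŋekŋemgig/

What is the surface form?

[nãŋekŋẽŋgig]

Rule 1: /a/ before nasal /ŋ/ → [ã]
Rule 1: /e/ before nasal /m/ → [ẽ]
After rule 1: nãŋekŋẽmgig
Rule 2: /m/ before /g/ (velar) → [ŋ]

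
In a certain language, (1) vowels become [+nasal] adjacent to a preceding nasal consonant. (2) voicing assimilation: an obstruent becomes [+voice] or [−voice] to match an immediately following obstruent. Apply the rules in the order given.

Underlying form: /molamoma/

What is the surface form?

[mõlamõmã]

Rule 1: /o/ after nasal /m/ → [õ]
Rule 1: /o/ after nasal /m/ → [õ]
Rule 1: /a/ after nasal /m/ → [ã]
After rule 1: mõlamõmã
Rule 2: no segment meets the rule's conditions; no change.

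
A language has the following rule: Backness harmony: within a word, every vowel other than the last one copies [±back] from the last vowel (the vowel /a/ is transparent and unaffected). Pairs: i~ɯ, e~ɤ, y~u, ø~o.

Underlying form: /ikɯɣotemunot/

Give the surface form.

/i/ harmonizes with /o/ ([+back]) → [ɯ]
/e/ harmonizes with /o/ ([+back]) → [ɤ]

[ɯkɯɣotɤmunot]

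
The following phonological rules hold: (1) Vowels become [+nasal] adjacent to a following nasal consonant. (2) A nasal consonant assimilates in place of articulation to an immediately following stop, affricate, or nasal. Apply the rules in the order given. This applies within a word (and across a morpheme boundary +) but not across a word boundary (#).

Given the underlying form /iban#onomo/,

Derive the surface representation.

Rule 1: /a/ before nasal /n/ → [ã]
Rule 1: /o/ before nasal /n/ → [õ]
Rule 1: /o/ before nasal /m/ → [õ]
After rule 1: ibãn#õnõmo
Rule 2: no segment meets the rule's conditions; no change.

[ibãn#õnõmo]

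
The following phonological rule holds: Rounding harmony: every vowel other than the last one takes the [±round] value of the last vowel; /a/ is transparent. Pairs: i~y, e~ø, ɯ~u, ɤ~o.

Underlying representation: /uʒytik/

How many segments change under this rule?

2

/u/ harmonizes with /i/ ([-round]) → [ɯ]
/y/ harmonizes with /i/ ([-round]) → [i]
2 segments change.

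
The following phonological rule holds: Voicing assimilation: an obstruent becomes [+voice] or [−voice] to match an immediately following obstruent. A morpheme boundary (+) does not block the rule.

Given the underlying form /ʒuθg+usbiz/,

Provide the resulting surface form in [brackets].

/θ/ before /g/ (voiced) → [ð]
/s/ before /b/ (voiced) → [z]

[ʒuðg+uzbiz]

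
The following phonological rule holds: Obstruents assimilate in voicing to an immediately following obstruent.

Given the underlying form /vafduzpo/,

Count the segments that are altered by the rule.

2

/f/ before /d/ (voiced) → [v]
/z/ before /p/ (voiceless) → [s]
2 segments change.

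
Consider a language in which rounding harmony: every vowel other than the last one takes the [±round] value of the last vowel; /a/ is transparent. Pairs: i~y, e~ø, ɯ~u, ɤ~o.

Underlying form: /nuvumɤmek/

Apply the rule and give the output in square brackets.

/u/ harmonizes with /e/ ([-round]) → [ɯ]
/u/ harmonizes with /e/ ([-round]) → [ɯ]

[nɯvɯmɤmek]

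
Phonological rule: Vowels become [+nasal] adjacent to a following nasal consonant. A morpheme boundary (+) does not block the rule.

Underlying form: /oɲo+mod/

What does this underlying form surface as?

/o/ before nasal /ɲ/ → [õ]
/o/ before nasal /m/ → [õ]

[õɲõ+mod]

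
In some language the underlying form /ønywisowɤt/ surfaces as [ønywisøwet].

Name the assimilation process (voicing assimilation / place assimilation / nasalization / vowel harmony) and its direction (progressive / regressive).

vowel harmony, progressive

/o/→[ø] /ɤ/→[e].
Vowels agree with the first vowel, so the harmony is progressive.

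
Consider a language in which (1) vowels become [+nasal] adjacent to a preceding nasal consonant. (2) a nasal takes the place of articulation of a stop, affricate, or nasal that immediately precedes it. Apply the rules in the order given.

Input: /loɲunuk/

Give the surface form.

[loɲũnũk]

Rule 1: /u/ after nasal /ɲ/ → [ũ]
Rule 1: /u/ after nasal /n/ → [ũ]
After rule 1: loɲũnũk
Rule 2: no segment meets the rule's conditions; no change.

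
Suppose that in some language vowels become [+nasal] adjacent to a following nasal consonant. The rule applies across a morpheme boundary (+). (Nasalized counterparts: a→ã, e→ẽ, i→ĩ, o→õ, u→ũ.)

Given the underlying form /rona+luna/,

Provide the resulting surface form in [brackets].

[rõna+lũna]

/o/ before nasal /n/ → [õ]
/u/ before nasal /n/ → [ũ]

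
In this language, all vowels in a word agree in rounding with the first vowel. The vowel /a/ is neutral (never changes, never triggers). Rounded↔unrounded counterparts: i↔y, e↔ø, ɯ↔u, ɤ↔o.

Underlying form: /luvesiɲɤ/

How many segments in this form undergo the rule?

/e/ harmonizes with /u/ ([+round]) → [ø]
/i/ harmonizes with /u/ ([+round]) → [y]
/ɤ/ harmonizes with /u/ ([+round]) → [o]
3 segments change.

3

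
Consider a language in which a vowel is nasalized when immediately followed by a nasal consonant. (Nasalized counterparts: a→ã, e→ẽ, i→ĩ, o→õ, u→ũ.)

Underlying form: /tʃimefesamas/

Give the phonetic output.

[tʃĩmefesãmas]

/i/ before nasal /m/ → [ĩ]
/a/ before nasal /m/ → [ã]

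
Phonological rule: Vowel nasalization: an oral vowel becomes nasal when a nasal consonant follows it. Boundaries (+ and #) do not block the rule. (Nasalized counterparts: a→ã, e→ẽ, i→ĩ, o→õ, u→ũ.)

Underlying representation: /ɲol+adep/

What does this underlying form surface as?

no segment meets the rule's conditions; no change.

[ɲol+adep]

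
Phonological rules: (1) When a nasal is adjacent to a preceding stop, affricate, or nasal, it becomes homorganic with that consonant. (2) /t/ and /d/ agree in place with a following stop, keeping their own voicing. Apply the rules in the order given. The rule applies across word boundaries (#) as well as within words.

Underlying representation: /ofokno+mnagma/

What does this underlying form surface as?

[ofokŋo+mmagŋa]

Rule 1: /n/ after /k/ (velar) → [ŋ]
Rule 1: /n/ after /m/ (labial) → [m]
Rule 1: /m/ after /g/ (velar) → [ŋ]
After rule 1: ofokŋo+mmagŋa
Rule 2: no segment meets the rule's conditions; no change.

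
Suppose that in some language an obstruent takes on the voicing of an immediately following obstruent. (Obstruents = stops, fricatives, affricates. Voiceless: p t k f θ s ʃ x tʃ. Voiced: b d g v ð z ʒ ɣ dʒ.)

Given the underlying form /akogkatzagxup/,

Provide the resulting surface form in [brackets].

/g/ before /k/ (voiceless) → [k]
/t/ before /z/ (voiced) → [d]
/g/ before /x/ (voiceless) → [k]

[akokkadzakxup]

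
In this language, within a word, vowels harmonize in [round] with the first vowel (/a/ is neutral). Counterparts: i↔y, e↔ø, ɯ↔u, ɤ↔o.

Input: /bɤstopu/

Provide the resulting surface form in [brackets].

/o/ harmonizes with /ɤ/ ([-round]) → [ɤ]
/u/ harmonizes with /ɤ/ ([-round]) → [ɯ]

[bɤstɤpɯ]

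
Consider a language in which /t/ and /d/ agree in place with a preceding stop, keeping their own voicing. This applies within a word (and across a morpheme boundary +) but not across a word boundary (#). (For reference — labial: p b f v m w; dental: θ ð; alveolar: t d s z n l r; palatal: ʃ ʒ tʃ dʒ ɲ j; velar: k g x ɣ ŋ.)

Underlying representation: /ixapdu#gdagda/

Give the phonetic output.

[ixapbu#ggagga]

/d/ after /p/ (labial) → [b]
/d/ after /g/ (velar) → [g]
/d/ after /g/ (velar) → [g]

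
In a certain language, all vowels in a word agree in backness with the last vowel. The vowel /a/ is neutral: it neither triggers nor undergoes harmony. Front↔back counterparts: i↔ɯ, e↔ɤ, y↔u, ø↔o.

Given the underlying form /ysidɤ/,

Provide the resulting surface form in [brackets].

[usɯdɤ]

/y/ harmonizes with /ɤ/ ([+back]) → [u]
/i/ harmonizes with /ɤ/ ([+back]) → [ɯ]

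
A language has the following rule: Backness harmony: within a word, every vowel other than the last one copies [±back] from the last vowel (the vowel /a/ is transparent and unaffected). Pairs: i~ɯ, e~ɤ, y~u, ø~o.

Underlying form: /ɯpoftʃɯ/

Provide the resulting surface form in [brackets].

no segment meets the rule's conditions; no change.

[ɯpoftʃɯ]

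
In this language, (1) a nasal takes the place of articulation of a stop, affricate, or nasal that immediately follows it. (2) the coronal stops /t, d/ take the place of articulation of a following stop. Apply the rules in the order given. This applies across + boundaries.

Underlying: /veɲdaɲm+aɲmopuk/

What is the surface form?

Rule 1: /ɲ/ before /d/ (alveolar) → [n]
Rule 1: /ɲ/ before /m/ (labial) → [m]
Rule 1: /ɲ/ before /m/ (labial) → [m]
After rule 1: vendamm+ammopuk
Rule 2: no segment meets the rule's conditions; no change.

[vendamm+ammopuk]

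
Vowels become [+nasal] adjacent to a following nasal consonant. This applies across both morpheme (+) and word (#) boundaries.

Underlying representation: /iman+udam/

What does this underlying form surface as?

[ĩmãn+udãm]

/i/ before nasal /m/ → [ĩ]
/a/ before nasal /n/ → [ã]
/a/ before nasal /m/ → [ã]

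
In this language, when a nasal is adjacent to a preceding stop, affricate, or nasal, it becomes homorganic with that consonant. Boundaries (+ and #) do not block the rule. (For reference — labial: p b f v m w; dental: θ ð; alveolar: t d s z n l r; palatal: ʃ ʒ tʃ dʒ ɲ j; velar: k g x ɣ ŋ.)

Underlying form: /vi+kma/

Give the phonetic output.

[vi+kŋa]

/m/ after /k/ (velar) → [ŋ]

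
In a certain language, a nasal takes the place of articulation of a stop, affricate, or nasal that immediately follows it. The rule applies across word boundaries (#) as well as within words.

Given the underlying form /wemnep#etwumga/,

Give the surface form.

/m/ before /n/ (alveolar) → [n]
/m/ before /g/ (velar) → [ŋ]

[wennep#etwuŋga]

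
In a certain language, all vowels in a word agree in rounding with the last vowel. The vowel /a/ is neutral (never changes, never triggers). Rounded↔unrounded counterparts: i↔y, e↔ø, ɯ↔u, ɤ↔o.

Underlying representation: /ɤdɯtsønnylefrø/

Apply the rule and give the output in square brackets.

/ɤ/ harmonizes with /ø/ ([+round]) → [o]
/ɯ/ harmonizes with /ø/ ([+round]) → [u]
/e/ harmonizes with /ø/ ([+round]) → [ø]

[odutsønnyløfrø]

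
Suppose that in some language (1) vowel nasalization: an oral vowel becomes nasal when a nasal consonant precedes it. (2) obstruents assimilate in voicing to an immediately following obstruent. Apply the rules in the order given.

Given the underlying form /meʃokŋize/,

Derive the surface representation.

Rule 1: /e/ after nasal /m/ → [ẽ]
Rule 1: /i/ after nasal /ŋ/ → [ĩ]
After rule 1: mẽʃokŋĩze
Rule 2: no segment meets the rule's conditions; no change.

[mẽʃokŋĩze]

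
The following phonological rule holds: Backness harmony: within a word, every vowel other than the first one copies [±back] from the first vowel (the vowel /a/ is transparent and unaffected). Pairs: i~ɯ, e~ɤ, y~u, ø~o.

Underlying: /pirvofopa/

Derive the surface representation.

[pirvøføpa]

/o/ harmonizes with /i/ ([-back]) → [ø]
/o/ harmonizes with /i/ ([-back]) → [ø]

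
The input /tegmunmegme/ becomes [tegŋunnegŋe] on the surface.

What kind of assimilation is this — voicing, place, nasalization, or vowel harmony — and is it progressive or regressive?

/m/→[ŋ] /m/→[n] /m/→[ŋ].
Each target copies a feature from the preceding segment, so the direction is progressive.

place assimilation, progressive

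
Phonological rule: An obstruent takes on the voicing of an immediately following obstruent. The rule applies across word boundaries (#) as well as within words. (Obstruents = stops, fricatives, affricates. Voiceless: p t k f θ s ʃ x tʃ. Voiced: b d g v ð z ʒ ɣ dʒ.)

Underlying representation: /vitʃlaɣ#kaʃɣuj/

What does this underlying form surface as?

/ɣ/ before /k/ (voiceless) → [x]
/ʃ/ before /ɣ/ (voiced) → [ʒ]

[vitʃlax#kaʒɣuj]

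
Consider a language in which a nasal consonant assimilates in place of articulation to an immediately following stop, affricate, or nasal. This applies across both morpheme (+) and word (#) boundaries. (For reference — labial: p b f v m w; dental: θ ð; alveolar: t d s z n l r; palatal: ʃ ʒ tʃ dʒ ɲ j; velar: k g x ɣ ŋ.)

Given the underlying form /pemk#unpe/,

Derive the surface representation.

/m/ before /k/ (velar) → [ŋ]
/n/ before /p/ (labial) → [m]

[peŋk#umpe]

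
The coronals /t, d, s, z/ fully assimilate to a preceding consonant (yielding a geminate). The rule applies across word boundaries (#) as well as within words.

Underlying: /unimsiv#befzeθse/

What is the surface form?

/s/ after /m/ → [m] (total assimilation)
/z/ after /f/ → [f] (total assimilation)
/s/ after /θ/ → [θ] (total assimilation)

[unimmiv#beffeθθe]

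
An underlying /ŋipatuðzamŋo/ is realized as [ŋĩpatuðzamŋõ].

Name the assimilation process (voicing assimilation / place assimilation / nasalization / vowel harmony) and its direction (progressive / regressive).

/i/→[ĩ] /o/→[õ].
Each target copies a feature from the preceding segment, so the direction is progressive.

nasalization, progressive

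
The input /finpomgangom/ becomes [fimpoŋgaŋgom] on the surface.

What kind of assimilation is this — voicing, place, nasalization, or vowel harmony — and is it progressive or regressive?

/n/→[m] /m/→[ŋ] /n/→[ŋ].
Each target copies a feature from the following segment, so the direction is regressive.

place assimilation, regressive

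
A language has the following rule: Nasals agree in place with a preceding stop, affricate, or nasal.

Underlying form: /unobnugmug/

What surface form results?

[unobmugŋug]

/n/ after /b/ (labial) → [m]
/m/ after /g/ (velar) → [ŋ]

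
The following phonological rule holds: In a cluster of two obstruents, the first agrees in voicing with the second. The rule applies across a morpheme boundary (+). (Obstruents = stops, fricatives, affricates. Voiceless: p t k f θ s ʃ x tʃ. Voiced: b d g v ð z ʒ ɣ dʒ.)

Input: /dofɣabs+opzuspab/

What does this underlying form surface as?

[dovɣaps+obzuspab]

/f/ before /ɣ/ (voiced) → [v]
/b/ before /s/ (voiceless) → [p]
/p/ before /z/ (voiced) → [b]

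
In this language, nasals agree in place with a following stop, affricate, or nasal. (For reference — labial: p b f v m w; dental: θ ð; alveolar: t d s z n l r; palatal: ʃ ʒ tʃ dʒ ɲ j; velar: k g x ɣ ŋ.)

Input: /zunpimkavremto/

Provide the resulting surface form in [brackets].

/n/ before /p/ (labial) → [m]
/m/ before /k/ (velar) → [ŋ]
/m/ before /t/ (alveolar) → [n]

[zumpiŋkavrento]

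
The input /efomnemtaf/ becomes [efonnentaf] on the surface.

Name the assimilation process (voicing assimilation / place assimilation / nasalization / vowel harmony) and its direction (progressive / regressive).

/m/→[n] /m/→[n].
Each target copies a feature from the following segment, so the direction is regressive.

place assimilation, regressive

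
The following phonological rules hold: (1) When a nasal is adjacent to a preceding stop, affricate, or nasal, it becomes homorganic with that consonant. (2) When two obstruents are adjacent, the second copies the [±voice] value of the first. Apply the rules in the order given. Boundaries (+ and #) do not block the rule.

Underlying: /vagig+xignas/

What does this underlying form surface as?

Rule 1: /n/ after /g/ (velar) → [ŋ]
After rule 1: vagig+xigŋas
Rule 2: /x/ after /g/ (voiced) → [ɣ]

[vagig+ɣigŋas]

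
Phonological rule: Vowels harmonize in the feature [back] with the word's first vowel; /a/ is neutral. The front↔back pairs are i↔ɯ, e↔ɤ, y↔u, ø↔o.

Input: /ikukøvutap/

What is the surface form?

[ikykøvytap]

/u/ harmonizes with /i/ ([-back]) → [y]
/u/ harmonizes with /i/ ([-back]) → [y]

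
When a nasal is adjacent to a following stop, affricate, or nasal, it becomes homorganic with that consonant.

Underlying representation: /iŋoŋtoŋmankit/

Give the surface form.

[iŋontommaŋkit]

/ŋ/ before /t/ (alveolar) → [n]
/ŋ/ before /m/ (labial) → [m]
/n/ before /k/ (velar) → [ŋ]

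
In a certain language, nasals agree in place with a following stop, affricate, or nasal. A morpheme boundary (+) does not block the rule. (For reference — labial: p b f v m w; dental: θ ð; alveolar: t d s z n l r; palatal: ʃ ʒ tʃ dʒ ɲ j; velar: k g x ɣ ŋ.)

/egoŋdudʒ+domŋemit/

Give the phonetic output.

/ŋ/ before /d/ (alveolar) → [n]
/m/ before /ŋ/ (velar) → [ŋ]

[egondudʒ+doŋŋemit]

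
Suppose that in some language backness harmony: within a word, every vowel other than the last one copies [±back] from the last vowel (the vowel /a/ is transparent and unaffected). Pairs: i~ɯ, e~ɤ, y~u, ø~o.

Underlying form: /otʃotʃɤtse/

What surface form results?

/o/ harmonizes with /e/ ([-back]) → [ø]
/o/ harmonizes with /e/ ([-back]) → [ø]
/ɤ/ harmonizes with /e/ ([-back]) → [e]

[øtʃøtʃetse]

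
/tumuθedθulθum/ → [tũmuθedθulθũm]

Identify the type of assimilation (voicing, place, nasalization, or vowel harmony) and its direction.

nasalization, regressive

/u/→[ũ] /u/→[ũ].
Each target copies a feature from the following segment, so the direction is regressive.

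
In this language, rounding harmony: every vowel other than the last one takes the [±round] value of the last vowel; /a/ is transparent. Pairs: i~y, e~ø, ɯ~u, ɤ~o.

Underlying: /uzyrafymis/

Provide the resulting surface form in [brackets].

[ɯzirafimis]

/u/ harmonizes with /i/ ([-round]) → [ɯ]
/y/ harmonizes with /i/ ([-round]) → [i]
/y/ harmonizes with /i/ ([-round]) → [i]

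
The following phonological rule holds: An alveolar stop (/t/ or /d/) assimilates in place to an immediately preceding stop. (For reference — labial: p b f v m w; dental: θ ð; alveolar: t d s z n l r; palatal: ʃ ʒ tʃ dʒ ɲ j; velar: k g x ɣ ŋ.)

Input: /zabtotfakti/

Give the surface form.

/t/ after /b/ (labial) → [p]
/t/ after /k/ (velar) → [k]

[zabpotfakki]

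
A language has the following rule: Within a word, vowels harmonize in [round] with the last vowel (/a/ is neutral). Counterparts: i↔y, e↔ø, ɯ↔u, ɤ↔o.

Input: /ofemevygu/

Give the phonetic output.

/e/ harmonizes with /u/ ([+round]) → [ø]
/e/ harmonizes with /u/ ([+round]) → [ø]

[ofømøvygu]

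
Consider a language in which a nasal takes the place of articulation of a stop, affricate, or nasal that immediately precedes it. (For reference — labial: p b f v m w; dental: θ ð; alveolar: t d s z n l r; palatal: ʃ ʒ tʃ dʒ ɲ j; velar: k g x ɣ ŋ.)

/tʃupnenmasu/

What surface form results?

/n/ after /p/ (labial) → [m]
/m/ after /n/ (alveolar) → [n]

[tʃupmennasu]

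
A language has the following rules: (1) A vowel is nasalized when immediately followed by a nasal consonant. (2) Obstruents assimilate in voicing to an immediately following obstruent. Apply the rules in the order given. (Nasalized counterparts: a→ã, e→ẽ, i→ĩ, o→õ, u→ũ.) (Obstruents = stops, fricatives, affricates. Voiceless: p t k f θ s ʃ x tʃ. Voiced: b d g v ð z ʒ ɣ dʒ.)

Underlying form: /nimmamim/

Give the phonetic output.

[nĩmmãmĩm]

Rule 1: /i/ before nasal /m/ → [ĩ]
Rule 1: /a/ before nasal /m/ → [ã]
Rule 1: /i/ before nasal /m/ → [ĩ]
After rule 1: nĩmmãmĩm
Rule 2: no segment meets the rule's conditions; no change.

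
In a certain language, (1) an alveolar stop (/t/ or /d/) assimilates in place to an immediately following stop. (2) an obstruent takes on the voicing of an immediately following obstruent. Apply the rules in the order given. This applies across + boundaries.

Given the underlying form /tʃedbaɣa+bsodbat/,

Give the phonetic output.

[tʃebbaɣa+psobbat]

Rule 1: /d/ before /b/ (labial) → [b]
Rule 1: /d/ before /b/ (labial) → [b]
After rule 1: tʃebbaɣa+bsobbat
Rule 2: /b/ before /s/ (voiceless) → [p]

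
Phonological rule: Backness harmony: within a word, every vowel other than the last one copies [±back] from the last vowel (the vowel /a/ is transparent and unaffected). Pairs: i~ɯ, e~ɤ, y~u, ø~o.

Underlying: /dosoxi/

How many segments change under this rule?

2

/o/ harmonizes with /i/ ([-back]) → [ø]
/o/ harmonizes with /i/ ([-back]) → [ø]
2 segments change.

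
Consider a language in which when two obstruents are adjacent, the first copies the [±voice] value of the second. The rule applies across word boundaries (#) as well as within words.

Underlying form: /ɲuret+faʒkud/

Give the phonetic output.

[ɲuret+faʃkud]

/ʒ/ before /k/ (voiceless) → [ʃ]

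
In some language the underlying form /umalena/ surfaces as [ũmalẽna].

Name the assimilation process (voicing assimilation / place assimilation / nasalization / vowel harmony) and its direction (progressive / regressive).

/u/→[ũ] /e/→[ẽ].
Each target copies a feature from the following segment, so the direction is regressive.

nasalization, regressive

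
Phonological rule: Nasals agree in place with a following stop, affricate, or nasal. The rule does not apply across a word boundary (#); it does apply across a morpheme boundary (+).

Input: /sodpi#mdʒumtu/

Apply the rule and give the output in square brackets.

/m/ before /dʒ/ (palatal) → [ɲ]
/m/ before /t/ (alveolar) → [n]

[sodpi#ɲdʒuntu]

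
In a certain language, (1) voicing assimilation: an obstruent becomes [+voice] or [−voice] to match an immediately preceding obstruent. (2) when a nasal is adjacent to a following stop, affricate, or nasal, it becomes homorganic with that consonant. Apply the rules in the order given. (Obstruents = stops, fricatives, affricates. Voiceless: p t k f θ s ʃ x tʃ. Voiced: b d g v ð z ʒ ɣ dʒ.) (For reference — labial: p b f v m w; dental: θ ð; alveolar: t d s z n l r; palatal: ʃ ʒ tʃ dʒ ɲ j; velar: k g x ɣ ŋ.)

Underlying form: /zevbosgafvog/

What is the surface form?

Rule 1: /g/ after /s/ (voiceless) → [k]
Rule 1: /v/ after /f/ (voiceless) → [f]
After rule 1: zevboskaffog
Rule 2: no segment meets the rule's conditions; no change.

[zevboskaffog]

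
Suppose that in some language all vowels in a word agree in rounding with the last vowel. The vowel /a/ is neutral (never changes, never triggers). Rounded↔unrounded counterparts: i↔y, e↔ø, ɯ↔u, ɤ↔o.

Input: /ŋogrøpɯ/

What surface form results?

/o/ harmonizes with /ɯ/ ([-round]) → [ɤ]
/ø/ harmonizes with /ɯ/ ([-round]) → [e]

[ŋɤgrepɯ]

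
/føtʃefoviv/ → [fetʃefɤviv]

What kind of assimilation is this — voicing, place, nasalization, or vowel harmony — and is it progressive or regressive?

/ø/→[e] /o/→[ɤ].
Vowels agree with the last vowel, so the harmony is regressive.

vowel harmony, regressive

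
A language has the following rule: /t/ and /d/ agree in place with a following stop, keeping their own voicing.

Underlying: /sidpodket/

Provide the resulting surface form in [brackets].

[sibpogket]

/d/ before /p/ (labial) → [b]
/d/ before /k/ (velar) → [g]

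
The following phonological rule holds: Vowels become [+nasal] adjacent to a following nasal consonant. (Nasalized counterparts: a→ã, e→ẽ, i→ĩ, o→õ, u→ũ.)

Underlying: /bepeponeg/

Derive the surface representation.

/o/ before nasal /n/ → [õ]

[bepepõneg]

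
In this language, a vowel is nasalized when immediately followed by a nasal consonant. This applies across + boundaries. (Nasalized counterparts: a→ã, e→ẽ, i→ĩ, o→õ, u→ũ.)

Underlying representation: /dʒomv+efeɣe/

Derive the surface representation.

[dʒõmv+efeɣe]

/o/ before nasal /m/ → [õ]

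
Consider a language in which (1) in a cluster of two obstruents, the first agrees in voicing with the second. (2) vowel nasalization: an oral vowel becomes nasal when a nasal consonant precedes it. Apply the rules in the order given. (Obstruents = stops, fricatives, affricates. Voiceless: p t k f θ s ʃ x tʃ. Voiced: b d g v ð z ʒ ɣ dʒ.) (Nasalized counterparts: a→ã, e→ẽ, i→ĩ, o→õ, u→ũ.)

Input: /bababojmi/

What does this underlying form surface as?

Rule 1: no segment meets the rule's conditions; no change.
After rule 1: bababojmi
Rule 2: /i/ after nasal /m/ → [ĩ]

[bababojmĩ]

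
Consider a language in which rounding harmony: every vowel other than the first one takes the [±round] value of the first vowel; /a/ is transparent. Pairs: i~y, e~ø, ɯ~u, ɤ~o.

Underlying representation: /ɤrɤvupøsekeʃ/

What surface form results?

/u/ harmonizes with /ɤ/ ([-round]) → [ɯ]
/ø/ harmonizes with /ɤ/ ([-round]) → [e]

[ɤrɤvɯpesekeʃ]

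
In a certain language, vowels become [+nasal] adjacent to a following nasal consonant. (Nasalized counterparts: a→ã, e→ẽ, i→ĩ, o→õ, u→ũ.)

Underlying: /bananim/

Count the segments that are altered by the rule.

3

/a/ before nasal /n/ → [ã]
/a/ before nasal /n/ → [ã]
/i/ before nasal /m/ → [ĩ]
3 segments change.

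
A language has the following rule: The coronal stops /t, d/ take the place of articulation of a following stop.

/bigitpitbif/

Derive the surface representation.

[bigippipbif]

/t/ before /p/ (labial) → [p]
/t/ before /b/ (labial) → [p]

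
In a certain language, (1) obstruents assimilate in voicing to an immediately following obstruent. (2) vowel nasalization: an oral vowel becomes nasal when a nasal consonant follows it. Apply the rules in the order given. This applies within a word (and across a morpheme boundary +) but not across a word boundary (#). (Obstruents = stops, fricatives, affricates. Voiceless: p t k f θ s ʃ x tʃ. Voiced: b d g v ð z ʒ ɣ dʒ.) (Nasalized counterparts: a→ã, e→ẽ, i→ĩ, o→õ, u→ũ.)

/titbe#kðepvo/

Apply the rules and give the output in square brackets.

[tidbe#gðebvo]

Rule 1: /t/ before /b/ (voiced) → [d]
Rule 1: /k/ before /ð/ (voiced) → [g]
Rule 1: /p/ before /v/ (voiced) → [b]
After rule 1: tidbe#gðebvo
Rule 2: no segment meets the rule's conditions; no change.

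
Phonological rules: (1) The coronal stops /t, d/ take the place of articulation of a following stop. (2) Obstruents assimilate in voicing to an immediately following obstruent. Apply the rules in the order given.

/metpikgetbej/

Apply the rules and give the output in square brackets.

Rule 1: /t/ before /p/ (labial) → [p]
Rule 1: /t/ before /b/ (labial) → [p]
After rule 1: meppikgepbej
Rule 2: /k/ before /g/ (voiced) → [g]
Rule 2: /p/ before /b/ (voiced) → [b]

[meppiggebbej]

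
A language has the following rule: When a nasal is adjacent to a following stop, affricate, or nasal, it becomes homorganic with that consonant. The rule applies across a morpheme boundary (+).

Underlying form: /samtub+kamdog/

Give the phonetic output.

/m/ before /t/ (alveolar) → [n]
/m/ before /d/ (alveolar) → [n]

[santub+kandog]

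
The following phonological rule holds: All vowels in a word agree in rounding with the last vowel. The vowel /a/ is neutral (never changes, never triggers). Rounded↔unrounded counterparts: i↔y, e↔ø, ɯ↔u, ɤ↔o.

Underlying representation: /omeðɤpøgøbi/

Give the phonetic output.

[ɤmeðɤpegebi]

/o/ harmonizes with /i/ ([-round]) → [ɤ]
/ø/ harmonizes with /i/ ([-round]) → [e]
/ø/ harmonizes with /i/ ([-round]) → [e]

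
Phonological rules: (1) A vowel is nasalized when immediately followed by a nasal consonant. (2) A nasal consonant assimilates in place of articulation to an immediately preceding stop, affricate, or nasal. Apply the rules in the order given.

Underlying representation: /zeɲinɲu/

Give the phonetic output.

Rule 1: /e/ before nasal /ɲ/ → [ẽ]
Rule 1: /i/ before nasal /n/ → [ĩ]
After rule 1: zẽɲĩnɲu
Rule 2: /ɲ/ after /n/ (alveolar) → [n]

[zẽɲĩnnu]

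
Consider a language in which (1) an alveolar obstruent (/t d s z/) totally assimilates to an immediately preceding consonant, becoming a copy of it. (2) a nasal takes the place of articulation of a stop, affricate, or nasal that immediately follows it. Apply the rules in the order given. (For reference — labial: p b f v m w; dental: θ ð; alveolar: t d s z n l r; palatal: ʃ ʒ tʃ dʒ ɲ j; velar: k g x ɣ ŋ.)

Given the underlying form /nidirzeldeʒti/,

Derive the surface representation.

[nidirrelleʒʒi]

Rule 1: /z/ after /r/ → [r] (total assimilation)
Rule 1: /d/ after /l/ → [l] (total assimilation)
Rule 1: /t/ after /ʒ/ → [ʒ] (total assimilation)
After rule 1: nidirrelleʒʒi
Rule 2: no segment meets the rule's conditions; no change.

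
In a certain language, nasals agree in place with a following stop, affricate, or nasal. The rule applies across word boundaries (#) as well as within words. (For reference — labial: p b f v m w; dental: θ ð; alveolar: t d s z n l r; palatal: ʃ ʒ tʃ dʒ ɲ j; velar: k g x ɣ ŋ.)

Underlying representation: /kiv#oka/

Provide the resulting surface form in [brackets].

[kiv#oka]

no segment meets the rule's conditions; no change.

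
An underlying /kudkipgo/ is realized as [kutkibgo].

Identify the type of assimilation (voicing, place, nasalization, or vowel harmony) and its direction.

voicing assimilation, regressive

/d/→[t] /p/→[b].
Each target copies a feature from the following segment, so the direction is regressive.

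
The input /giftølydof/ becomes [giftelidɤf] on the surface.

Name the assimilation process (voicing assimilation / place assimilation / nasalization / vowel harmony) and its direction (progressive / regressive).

vowel harmony, progressive

/ø/→[e] /y/→[i] /o/→[ɤ].
Vowels agree with the first vowel, so the harmony is progressive.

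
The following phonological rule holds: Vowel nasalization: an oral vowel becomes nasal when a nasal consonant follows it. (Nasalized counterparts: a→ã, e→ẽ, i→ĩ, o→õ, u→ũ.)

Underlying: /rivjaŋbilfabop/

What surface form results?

[rivjãŋbilfabop]

/a/ before nasal /ŋ/ → [ã]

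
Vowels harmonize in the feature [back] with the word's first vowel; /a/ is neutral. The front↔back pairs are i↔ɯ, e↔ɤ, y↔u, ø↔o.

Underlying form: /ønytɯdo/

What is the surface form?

[ønytidø]

/ɯ/ harmonizes with /ø/ ([-back]) → [i]
/o/ harmonizes with /ø/ ([-back]) → [ø]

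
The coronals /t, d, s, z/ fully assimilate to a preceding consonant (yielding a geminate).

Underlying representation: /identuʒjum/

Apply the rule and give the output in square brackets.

/t/ after /n/ → [n] (total assimilation)

[idennuʒjum]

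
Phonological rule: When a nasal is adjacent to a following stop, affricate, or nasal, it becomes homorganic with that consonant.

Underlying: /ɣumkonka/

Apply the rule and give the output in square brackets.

[ɣuŋkoŋka]

/m/ before /k/ (velar) → [ŋ]
/n/ before /k/ (velar) → [ŋ]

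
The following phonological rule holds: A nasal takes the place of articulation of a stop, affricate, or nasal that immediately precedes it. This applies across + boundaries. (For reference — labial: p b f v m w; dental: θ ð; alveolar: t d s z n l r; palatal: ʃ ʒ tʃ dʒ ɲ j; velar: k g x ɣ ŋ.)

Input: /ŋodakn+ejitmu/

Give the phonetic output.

/n/ after /k/ (velar) → [ŋ]
/m/ after /t/ (alveolar) → [n]

[ŋodakŋ+ejitnu]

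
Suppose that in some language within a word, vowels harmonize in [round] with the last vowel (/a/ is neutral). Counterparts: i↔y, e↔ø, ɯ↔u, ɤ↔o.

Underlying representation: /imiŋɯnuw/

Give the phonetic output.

[ymyŋunuw]

/i/ harmonizes with /u/ ([+round]) → [y]
/i/ harmonizes with /u/ ([+round]) → [y]
/ɯ/ harmonizes with /u/ ([+round]) → [u]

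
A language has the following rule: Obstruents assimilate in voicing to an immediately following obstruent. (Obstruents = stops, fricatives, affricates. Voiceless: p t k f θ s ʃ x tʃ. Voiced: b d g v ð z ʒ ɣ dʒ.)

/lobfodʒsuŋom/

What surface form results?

/b/ before /f/ (voiceless) → [p]
/dʒ/ before /s/ (voiceless) → [tʃ]

[lopfotʃsuŋom]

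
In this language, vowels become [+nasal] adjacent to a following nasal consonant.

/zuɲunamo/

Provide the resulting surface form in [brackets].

[zũɲũnãmo]

/u/ before nasal /ɲ/ → [ũ]
/u/ before nasal /n/ → [ũ]
/a/ before nasal /m/ → [ã]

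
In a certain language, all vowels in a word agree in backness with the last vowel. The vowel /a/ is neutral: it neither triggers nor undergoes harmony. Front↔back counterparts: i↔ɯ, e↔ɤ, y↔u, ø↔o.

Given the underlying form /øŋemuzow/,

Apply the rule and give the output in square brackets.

[oŋɤmuzow]

/ø/ harmonizes with /o/ ([+back]) → [o]
/e/ harmonizes with /o/ ([+back]) → [ɤ]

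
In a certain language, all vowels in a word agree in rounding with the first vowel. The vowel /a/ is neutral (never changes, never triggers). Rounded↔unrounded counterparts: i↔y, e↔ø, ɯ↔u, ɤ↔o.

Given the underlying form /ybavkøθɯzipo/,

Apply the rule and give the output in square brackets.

/ɯ/ harmonizes with /y/ ([+round]) → [u]
/i/ harmonizes with /y/ ([+round]) → [y]

[ybavkøθuzypo]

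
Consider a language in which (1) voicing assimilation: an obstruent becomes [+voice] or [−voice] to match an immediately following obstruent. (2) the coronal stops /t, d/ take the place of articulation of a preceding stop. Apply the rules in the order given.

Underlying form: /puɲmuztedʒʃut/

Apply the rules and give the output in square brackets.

[puɲmustetʃʃut]

Rule 1: /z/ before /t/ (voiceless) → [s]
Rule 1: /dʒ/ before /ʃ/ (voiceless) → [tʃ]
After rule 1: puɲmustetʃʃut
Rule 2: no segment meets the rule's conditions; no change.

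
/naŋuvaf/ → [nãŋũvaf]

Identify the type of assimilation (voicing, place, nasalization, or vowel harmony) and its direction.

/a/→[ã] /u/→[ũ].
Each target copies a feature from the preceding segment, so the direction is progressive.

nasalization, progressive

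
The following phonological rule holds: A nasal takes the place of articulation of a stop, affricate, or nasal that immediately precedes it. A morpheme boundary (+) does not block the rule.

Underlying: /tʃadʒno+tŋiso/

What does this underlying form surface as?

[tʃadʒɲo+tniso]

/n/ after /dʒ/ (palatal) → [ɲ]
/ŋ/ after /t/ (alveolar) → [n]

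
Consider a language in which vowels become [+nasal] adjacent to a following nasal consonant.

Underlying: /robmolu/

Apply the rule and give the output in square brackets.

no segment meets the rule's conditions; no change.

[robmolu]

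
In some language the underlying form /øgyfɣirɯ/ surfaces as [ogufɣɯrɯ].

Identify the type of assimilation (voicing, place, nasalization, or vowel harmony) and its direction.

/ø/→[o] /y/→[u] /i/→[ɯ].
Vowels agree with the last vowel, so the harmony is regressive.

vowel harmony, regressive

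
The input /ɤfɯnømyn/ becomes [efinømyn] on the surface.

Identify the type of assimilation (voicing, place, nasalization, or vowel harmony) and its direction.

/ɤ/→[e] /ɯ/→[i].
Vowels agree with the last vowel, so the harmony is regressive.

vowel harmony, regressive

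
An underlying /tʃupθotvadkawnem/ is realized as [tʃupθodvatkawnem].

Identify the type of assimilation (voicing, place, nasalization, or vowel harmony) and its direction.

voicing assimilation, regressive

/t/→[d] /d/→[t].
Each target copies a feature from the following segment, so the direction is regressive.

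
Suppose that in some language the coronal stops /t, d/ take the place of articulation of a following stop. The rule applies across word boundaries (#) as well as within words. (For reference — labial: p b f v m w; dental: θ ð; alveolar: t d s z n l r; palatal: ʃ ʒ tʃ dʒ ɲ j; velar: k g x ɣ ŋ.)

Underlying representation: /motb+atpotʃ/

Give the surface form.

[mopb+appotʃ]

/t/ before /b/ (labial) → [p]
/t/ before /p/ (labial) → [p]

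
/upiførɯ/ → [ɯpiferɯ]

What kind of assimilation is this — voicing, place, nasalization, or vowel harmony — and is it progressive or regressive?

vowel harmony, regressive

/u/→[ɯ] /ø/→[e].
Vowels agree with the last vowel, so the harmony is regressive.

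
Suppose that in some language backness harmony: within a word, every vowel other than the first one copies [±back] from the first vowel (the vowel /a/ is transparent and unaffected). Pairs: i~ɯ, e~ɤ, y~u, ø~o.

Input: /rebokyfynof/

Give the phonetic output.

[rebøkyfynøf]

/o/ harmonizes with /e/ ([-back]) → [ø]
/o/ harmonizes with /e/ ([-back]) → [ø]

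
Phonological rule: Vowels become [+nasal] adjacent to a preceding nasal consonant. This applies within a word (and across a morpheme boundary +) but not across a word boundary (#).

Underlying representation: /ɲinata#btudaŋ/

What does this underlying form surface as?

[ɲĩnãta#btudaŋ]

/i/ after nasal /ɲ/ → [ĩ]
/a/ after nasal /n/ → [ã]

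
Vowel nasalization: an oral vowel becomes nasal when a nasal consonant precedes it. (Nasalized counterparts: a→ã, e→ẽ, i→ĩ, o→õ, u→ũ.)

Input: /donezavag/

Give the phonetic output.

/e/ after nasal /n/ → [ẽ]

[donẽzavag]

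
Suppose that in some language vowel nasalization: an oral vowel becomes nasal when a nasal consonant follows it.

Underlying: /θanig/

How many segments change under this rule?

1

/a/ before nasal /n/ → [ã]
1 segment changes.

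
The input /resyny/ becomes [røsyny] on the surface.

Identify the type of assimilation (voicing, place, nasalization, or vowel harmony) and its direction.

/e/→[ø].
Vowels agree with the last vowel, so the harmony is regressive.

vowel harmony, regressive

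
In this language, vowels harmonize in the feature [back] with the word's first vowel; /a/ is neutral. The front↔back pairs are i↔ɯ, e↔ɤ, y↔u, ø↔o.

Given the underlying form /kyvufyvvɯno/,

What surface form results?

/u/ harmonizes with /y/ ([-back]) → [y]
/ɯ/ harmonizes with /y/ ([-back]) → [i]
/o/ harmonizes with /y/ ([-back]) → [ø]

[kyvyfyvvinø]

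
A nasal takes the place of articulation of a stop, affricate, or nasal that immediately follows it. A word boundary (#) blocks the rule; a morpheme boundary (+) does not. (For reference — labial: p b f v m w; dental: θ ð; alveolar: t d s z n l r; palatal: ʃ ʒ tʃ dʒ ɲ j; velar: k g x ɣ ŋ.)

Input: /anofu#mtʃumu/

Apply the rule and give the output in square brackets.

[anofu#ɲtʃumu]

/m/ before /tʃ/ (palatal) → [ɲ]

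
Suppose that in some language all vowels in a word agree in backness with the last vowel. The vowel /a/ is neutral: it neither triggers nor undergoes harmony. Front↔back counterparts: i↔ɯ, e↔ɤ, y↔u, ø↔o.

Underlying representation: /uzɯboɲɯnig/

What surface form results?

[yzibøɲinig]

/u/ harmonizes with /i/ ([-back]) → [y]
/ɯ/ harmonizes with /i/ ([-back]) → [i]
/o/ harmonizes with /i/ ([-back]) → [ø]
/ɯ/ harmonizes with /i/ ([-back]) → [i]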